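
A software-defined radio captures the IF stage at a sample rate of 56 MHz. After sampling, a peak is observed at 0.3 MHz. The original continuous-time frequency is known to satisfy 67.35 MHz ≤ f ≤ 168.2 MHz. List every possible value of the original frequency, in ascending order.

Frequencies that alias to 0.3 MHz are k·fs ± 0.3 MHz for integer k ≥ 0.
k=0: 0.3 MHz.
k=1: 55.7 MHz, 56.3 MHz.
k=2: 111.7 MHz, 112.3 MHz.
k=3: 167.7 MHz, 168.3 MHz.
k=4: 223.7 MHz, 224.3 MHz.
Within [67.35 MHz, 168.2 MHz]: 111.7 MHz, 112.3 MHz, 167.7 MHz.

111.7 MHz, 112.3 MHz, 167.7 MHz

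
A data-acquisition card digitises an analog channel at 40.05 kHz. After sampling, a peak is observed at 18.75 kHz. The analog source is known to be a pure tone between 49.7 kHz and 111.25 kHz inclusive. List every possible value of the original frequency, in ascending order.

58.8 kHz, 61.35 kHz, 98.85 kHz, 101.4 kHz

Frequencies that alias to 18.75 kHz are k·fs ± 18.75 kHz for integer k ≥ 0.
k=0: 18.75 kHz.
k=1: 21.3 kHz, 58.8 kHz.
k=2: 61.35 kHz, 98.85 kHz.
k=3: 101.4 kHz, 138.9 kHz.
k=4: 141.45 kHz, 178.95 kHz.
Within [49.7 kHz, 111.25 kHz]: 58.8 kHz, 61.35 kHz, 98.85 kHz, 101.4 kHz.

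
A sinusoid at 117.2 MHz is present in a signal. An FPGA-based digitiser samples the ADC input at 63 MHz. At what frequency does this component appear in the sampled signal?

8.8 MHz

117.2 MHz mod fs = 54.2 MHz.
54.2 MHz > fs/2 = 31.5 MHz, folds to fs − 54.2 MHz = 8.8 MHz.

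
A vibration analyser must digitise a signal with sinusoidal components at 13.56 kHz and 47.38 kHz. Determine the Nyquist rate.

94.76 kHz

Highest-frequency component: 47.38 kHz.
Nyquist rate = 2 × 47.38 kHz = 94.76 kHz.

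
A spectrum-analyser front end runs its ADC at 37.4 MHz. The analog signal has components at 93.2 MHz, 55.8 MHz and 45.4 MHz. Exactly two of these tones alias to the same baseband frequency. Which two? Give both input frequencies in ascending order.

55.8 MHz, 93.2 MHz

fs/2 = 18.7 MHz.
93.2 MHz mod fs = 18.4 MHz.
18.4 MHz ≤ fs/2 = 18.7 MHz, appears at 18.4 MHz.
55.8 MHz mod fs = 18.4 MHz.
18.4 MHz ≤ fs/2 = 18.7 MHz, appears at 18.4 MHz.
45.4 MHz mod fs = 8 MHz.
8 MHz ≤ fs/2 = 18.7 MHz, appears at 8 MHz.
55.8 MHz and 93.2 MHz both map to 18.4 MHz.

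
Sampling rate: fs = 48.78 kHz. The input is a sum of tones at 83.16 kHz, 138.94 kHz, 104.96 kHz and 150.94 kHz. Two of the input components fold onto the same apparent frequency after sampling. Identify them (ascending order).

104.96 kHz, 138.94 kHz

fs/2 = 24.39 kHz.
83.16 kHz mod fs = 34.38 kHz.
34.38 kHz > fs/2 = 24.39 kHz, folds to fs − 34.38 kHz = 14.4 kHz.
138.94 kHz mod fs = 41.38 kHz.
41.38 kHz > fs/2 = 24.39 kHz, folds to fs − 41.38 kHz = 7.4 kHz.
104.96 kHz mod fs = 7.4 kHz.
7.4 kHz ≤ fs/2 = 24.39 kHz, appears at 7.4 kHz.
150.94 kHz mod fs = 4.6 kHz.
4.6 kHz ≤ fs/2 = 24.39 kHz, appears at 4.6 kHz.
104.96 kHz and 138.94 kHz both map to 7.4 kHz.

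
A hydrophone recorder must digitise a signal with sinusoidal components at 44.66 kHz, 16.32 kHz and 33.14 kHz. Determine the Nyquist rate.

Highest-frequency component: 44.66 kHz.
Nyquist rate = 2 × 44.66 kHz = 89.32 kHz.

89.32 kHz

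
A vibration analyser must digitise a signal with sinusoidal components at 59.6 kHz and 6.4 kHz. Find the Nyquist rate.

119.2 kHz

Highest-frequency component: 59.6 kHz.
Nyquist rate = 2 × 59.6 kHz = 119.2 kHz.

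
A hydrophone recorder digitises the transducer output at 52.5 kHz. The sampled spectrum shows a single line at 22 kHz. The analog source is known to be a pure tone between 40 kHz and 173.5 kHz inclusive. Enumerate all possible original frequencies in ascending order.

74.5 kHz, 83 kHz, 127 kHz, 135.5 kHz

Frequencies that alias to 22 kHz are k·fs ± 22 kHz for integer k ≥ 0.
k=0: 22 kHz.
k=1: 30.5 kHz, 74.5 kHz.
k=2: 83 kHz, 127 kHz.
k=3: 135.5 kHz, 179.5 kHz.
k=4: 188 kHz, 232 kHz.
Within [40 kHz, 173.5 kHz]: 74.5 kHz, 83 kHz, 127 kHz, 135.5 kHz.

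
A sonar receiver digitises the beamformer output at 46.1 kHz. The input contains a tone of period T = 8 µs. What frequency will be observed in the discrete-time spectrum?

T = 8 µs → f = 1/T = 125 kHz.
125 kHz mod fs = 32.8 kHz.
32.8 kHz > fs/2 = 23.05 kHz, folds to fs − 32.8 kHz = 13.3 kHz.

13.3 kHz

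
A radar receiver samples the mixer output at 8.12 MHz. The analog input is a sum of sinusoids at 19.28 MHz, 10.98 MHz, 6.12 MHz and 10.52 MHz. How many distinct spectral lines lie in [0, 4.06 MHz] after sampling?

fs/2 = 4.06 MHz.
19.28 MHz mod fs = 3.04 MHz.
3.04 MHz ≤ fs/2 = 4.06 MHz, appears at 3.04 MHz.
10.98 MHz mod fs = 2.86 MHz.
2.86 MHz ≤ fs/2 = 4.06 MHz, appears at 2.86 MHz.
6.12 MHz > fs/2 = 4.06 MHz, folds to fs − 6.12 MHz = 2 MHz.
10.52 MHz mod fs = 2.4 MHz.
2.4 MHz ≤ fs/2 = 4.06 MHz, appears at 2.4 MHz.
Distinct values: {2 MHz, 2.4 MHz, 2.86 MHz, 3.04 MHz} → 4.

4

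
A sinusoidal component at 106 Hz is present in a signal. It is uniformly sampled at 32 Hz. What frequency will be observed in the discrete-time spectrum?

10 Hz

106 Hz mod fs = 10 Hz.
10 Hz ≤ fs/2 = 16 Hz, appears at 10 Hz.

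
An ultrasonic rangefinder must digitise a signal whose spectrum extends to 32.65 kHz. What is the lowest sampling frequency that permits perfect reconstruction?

65.3 kHz

Nyquist rate = 2 × 32.65 kHz = 65.3 kHz.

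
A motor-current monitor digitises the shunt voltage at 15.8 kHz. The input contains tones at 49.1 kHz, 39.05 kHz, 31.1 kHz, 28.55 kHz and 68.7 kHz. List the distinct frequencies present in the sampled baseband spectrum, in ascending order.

fs/2 = 7.9 kHz.
49.1 kHz mod fs = 1.7 kHz.
1.7 kHz ≤ fs/2 = 7.9 kHz, appears at 1.7 kHz.
39.05 kHz mod fs = 7.45 kHz.
7.45 kHz ≤ fs/2 = 7.9 kHz, appears at 7.45 kHz.
31.1 kHz mod fs = 15.3 kHz.
15.3 kHz > fs/2 = 7.9 kHz, folds to fs − 15.3 kHz = 0.5 kHz.
28.55 kHz mod fs = 12.75 kHz.
12.75 kHz > fs/2 = 7.9 kHz, folds to fs − 12.75 kHz = 3.05 kHz.
68.7 kHz mod fs = 5.5 kHz.
5.5 kHz ≤ fs/2 = 7.9 kHz, appears at 5.5 kHz.
Distinct values: {0.5 kHz, 1.7 kHz, 3.05 kHz, 5.5 kHz, 7.45 kHz}.

0.5 kHz, 1.7 kHz, 3.05 kHz, 5.5 kHz, 7.45 kHz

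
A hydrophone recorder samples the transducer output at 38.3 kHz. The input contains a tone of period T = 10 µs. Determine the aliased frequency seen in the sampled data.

14.9 kHz

T = 10 µs → f = 1/T = 100 kHz.
100 kHz mod fs = 23.4 kHz.
23.4 kHz > fs/2 = 19.15 kHz, folds to fs − 23.4 kHz = 14.9 kHz.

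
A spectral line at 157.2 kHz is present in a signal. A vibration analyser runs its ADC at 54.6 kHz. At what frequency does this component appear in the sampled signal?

6.6 kHz

157.2 kHz mod fs = 48 kHz.
48 kHz > fs/2 = 27.3 kHz, folds to fs − 48 kHz = 6.6 kHz.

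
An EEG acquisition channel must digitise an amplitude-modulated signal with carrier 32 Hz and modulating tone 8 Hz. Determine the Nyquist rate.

AM sidebands sit at fc ± fm = 24 Hz and 40 Hz.
Highest-frequency component: 40 Hz.
Nyquist rate = 2 × 40 Hz = 80 Hz.

80 Hz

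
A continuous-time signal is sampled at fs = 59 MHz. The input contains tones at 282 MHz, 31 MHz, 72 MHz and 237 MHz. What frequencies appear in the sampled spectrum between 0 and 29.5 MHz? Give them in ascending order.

1 MHz, 13 MHz, 28 MHz

fs/2 = 29.5 MHz.
282 MHz mod fs = 46 MHz.
46 MHz > fs/2 = 29.5 MHz, folds to fs − 46 MHz = 13 MHz.
31 MHz > fs/2 = 29.5 MHz, folds to fs − 31 MHz = 28 MHz.
72 MHz mod fs = 13 MHz.
13 MHz ≤ fs/2 = 29.5 MHz, appears at 13 MHz.
237 MHz mod fs = 1 MHz.
1 MHz ≤ fs/2 = 29.5 MHz, appears at 1 MHz.
Distinct values: {1 MHz, 13 MHz, 28 MHz}.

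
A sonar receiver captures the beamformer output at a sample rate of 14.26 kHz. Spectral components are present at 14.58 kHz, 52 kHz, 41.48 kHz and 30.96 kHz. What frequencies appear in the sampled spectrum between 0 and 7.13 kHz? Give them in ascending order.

fs/2 = 7.13 kHz.
14.58 kHz mod fs = 0.32 kHz.
0.32 kHz ≤ fs/2 = 7.13 kHz, appears at 0.32 kHz.
52 kHz mod fs = 9.22 kHz.
9.22 kHz > fs/2 = 7.13 kHz, folds to fs − 9.22 kHz = 5.04 kHz.
41.48 kHz mod fs = 12.96 kHz.
12.96 kHz > fs/2 = 7.13 kHz, folds to fs − 12.96 kHz = 1.3 kHz.
30.96 kHz mod fs = 2.44 kHz.
2.44 kHz ≤ fs/2 = 7.13 kHz, appears at 2.44 kHz.
Distinct values: {0.32 kHz, 1.3 kHz, 2.44 kHz, 5.04 kHz}.

0.32 kHz, 1.3 kHz, 2.44 kHz, 5.04 kHz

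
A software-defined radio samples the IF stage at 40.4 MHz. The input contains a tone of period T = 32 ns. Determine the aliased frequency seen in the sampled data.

9.15 MHz

T = 32 ns → f = 1/T = 31.25 MHz.
31.25 MHz > fs/2 = 20.2 MHz, folds to fs − 31.25 MHz = 9.15 MHz.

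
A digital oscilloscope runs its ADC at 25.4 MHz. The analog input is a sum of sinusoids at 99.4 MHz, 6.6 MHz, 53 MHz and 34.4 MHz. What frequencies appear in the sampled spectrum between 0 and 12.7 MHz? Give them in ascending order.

2.2 MHz, 6.6 MHz, 9 MHz

fs/2 = 12.7 MHz.
99.4 MHz mod fs = 23.2 MHz.
23.2 MHz > fs/2 = 12.7 MHz, folds to fs − 23.2 MHz = 2.2 MHz.
6.6 MHz ≤ fs/2 = 12.7 MHz, passes unchanged.
53 MHz mod fs = 2.2 MHz.
2.2 MHz ≤ fs/2 = 12.7 MHz, appears at 2.2 MHz.
34.4 MHz mod fs = 9 MHz.
9 MHz ≤ fs/2 = 12.7 MHz, appears at 9 MHz.
Distinct values: {2.2 MHz, 6.6 MHz, 9 MHz}.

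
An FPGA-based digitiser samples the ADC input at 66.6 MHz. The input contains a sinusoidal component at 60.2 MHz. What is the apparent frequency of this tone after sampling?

60.2 MHz > fs/2 = 33.3 MHz, folds to fs − 60.2 MHz = 6.4 MHz.

6.4 MHz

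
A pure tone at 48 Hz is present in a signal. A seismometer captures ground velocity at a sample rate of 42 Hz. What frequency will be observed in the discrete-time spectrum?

48 Hz mod fs = 6 Hz.
6 Hz ≤ fs/2 = 21 Hz, appears at 6 Hz.

6 Hz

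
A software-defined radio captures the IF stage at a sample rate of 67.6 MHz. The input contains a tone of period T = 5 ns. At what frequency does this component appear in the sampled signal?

2.8 MHz

T = 5 ns → f = 1/T = 200 MHz.
200 MHz mod fs = 64.8 MHz.
64.8 MHz > fs/2 = 33.8 MHz, folds to fs − 64.8 MHz = 2.8 MHz.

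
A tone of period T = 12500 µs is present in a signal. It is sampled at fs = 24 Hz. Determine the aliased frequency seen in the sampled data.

8 Hz

T = 12500 µs → f = 1/T = 80 Hz.
80 Hz mod fs = 8 Hz.
8 Hz ≤ fs/2 = 12 Hz, appears at 8 Hz.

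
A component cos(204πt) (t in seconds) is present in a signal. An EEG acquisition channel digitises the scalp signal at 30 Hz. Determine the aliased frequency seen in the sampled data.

12 Hz

ω = 204π rad/s → f = ω/(2π) = 102 Hz.
102 Hz mod fs = 12 Hz.
12 Hz ≤ fs/2 = 15 Hz, appears at 12 Hz.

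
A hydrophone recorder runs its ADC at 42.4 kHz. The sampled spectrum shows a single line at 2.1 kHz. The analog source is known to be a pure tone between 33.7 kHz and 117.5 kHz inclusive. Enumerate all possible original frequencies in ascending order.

Frequencies that alias to 2.1 kHz are k·fs ± 2.1 kHz for integer k ≥ 0.
k=0: 2.1 kHz.
k=1: 40.3 kHz, 44.5 kHz.
k=2: 82.7 kHz, 86.9 kHz.
k=3: 125.1 kHz, 129.3 kHz.
Within [33.7 kHz, 117.5 kHz]: 40.3 kHz, 44.5 kHz, 82.7 kHz, 86.9 kHz.

40.3 kHz, 44.5 kHz, 82.7 kHz, 86.9 kHz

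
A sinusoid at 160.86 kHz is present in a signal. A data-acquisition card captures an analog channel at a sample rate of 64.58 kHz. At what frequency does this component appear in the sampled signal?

160.86 kHz mod fs = 31.7 kHz.
31.7 kHz ≤ fs/2 = 32.29 kHz, appears at 31.7 kHz.

31.7 kHz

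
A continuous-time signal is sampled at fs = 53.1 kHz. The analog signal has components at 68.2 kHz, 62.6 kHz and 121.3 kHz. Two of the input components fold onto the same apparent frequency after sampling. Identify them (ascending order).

68.2 kHz, 121.3 kHz

fs/2 = 26.55 kHz.
68.2 kHz mod fs = 15.1 kHz.
15.1 kHz ≤ fs/2 = 26.55 kHz, appears at 15.1 kHz.
62.6 kHz mod fs = 9.5 kHz.
9.5 kHz ≤ fs/2 = 26.55 kHz, appears at 9.5 kHz.
121.3 kHz mod fs = 15.1 kHz.
15.1 kHz ≤ fs/2 = 26.55 kHz, appears at 15.1 kHz.
68.2 kHz and 121.3 kHz both map to 15.1 kHz.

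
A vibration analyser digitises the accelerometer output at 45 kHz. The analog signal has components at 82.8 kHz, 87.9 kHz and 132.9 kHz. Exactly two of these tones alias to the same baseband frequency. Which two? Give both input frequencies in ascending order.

87.9 kHz, 132.9 kHz

fs/2 = 22.5 kHz.
82.8 kHz mod fs = 37.8 kHz.
37.8 kHz > fs/2 = 22.5 kHz, folds to fs − 37.8 kHz = 7.2 kHz.
87.9 kHz mod fs = 42.9 kHz.
42.9 kHz > fs/2 = 22.5 kHz, folds to fs − 42.9 kHz = 2.1 kHz.
132.9 kHz mod fs = 42.9 kHz.
42.9 kHz > fs/2 = 22.5 kHz, folds to fs − 42.9 kHz = 2.1 kHz.
87.9 kHz and 132.9 kHz both map to 2.1 kHz.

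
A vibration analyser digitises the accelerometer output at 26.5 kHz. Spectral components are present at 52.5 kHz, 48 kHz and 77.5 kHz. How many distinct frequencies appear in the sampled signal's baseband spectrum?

3

fs/2 = 13.25 kHz.
52.5 kHz mod fs = 26 kHz.
26 kHz > fs/2 = 13.25 kHz, folds to fs − 26 kHz = 0.5 kHz.
48 kHz mod fs = 21.5 kHz.
21.5 kHz > fs/2 = 13.25 kHz, folds to fs − 21.5 kHz = 5 kHz.
77.5 kHz mod fs = 24.5 kHz.
24.5 kHz > fs/2 = 13.25 kHz, folds to fs − 24.5 kHz = 2 kHz.
Distinct values: {0.5 kHz, 2 kHz, 5 kHz} → 3.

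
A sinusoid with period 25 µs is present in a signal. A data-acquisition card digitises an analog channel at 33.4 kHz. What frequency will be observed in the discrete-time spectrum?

T = 25 µs → f = 1/T = 40 kHz.
40 kHz mod fs = 6.6 kHz.
6.6 kHz ≤ fs/2 = 16.7 kHz, appears at 6.6 kHz.

6.6 kHz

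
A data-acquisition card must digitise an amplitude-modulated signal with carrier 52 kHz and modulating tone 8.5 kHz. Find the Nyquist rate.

AM sidebands sit at fc ± fm = 43.5 kHz and 60.5 kHz.
Highest-frequency component: 60.5 kHz.
Nyquist rate = 2 × 60.5 kHz = 121 kHz.

121 kHz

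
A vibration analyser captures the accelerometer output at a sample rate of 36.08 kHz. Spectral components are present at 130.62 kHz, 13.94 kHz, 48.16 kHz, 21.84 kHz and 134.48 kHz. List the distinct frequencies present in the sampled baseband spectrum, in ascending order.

fs/2 = 18.04 kHz.
130.62 kHz mod fs = 22.38 kHz.
22.38 kHz > fs/2 = 18.04 kHz, folds to fs − 22.38 kHz = 13.7 kHz.
13.94 kHz ≤ fs/2 = 18.04 kHz, passes unchanged.
48.16 kHz mod fs = 12.08 kHz.
12.08 kHz ≤ fs/2 = 18.04 kHz, appears at 12.08 kHz.
21.84 kHz > fs/2 = 18.04 kHz, folds to fs − 21.84 kHz = 14.24 kHz.
134.48 kHz mod fs = 26.24 kHz.
26.24 kHz > fs/2 = 18.04 kHz, folds to fs − 26.24 kHz = 9.84 kHz.
Distinct values: {9.84 kHz, 12.08 kHz, 13.7 kHz, 13.94 kHz, 14.24 kHz}.

9.84 kHz, 12.08 kHz, 13.7 kHz, 13.94 kHz, 14.24 kHz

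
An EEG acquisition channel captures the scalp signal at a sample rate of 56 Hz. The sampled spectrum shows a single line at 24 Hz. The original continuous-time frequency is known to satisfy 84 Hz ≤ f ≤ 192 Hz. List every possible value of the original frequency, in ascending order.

Frequencies that alias to 24 Hz are k·fs ± 24 Hz for integer k ≥ 0.
k=0: 24 Hz.
k=1: 32 Hz, 80 Hz.
k=2: 88 Hz, 136 Hz.
k=3: 144 Hz, 192 Hz.
k=4: 200 Hz, 248 Hz.
Within [84 Hz, 192 Hz]: 88 Hz, 136 Hz, 144 Hz, 192 Hz.

88 Hz, 136 Hz, 144 Hz, 192 Hz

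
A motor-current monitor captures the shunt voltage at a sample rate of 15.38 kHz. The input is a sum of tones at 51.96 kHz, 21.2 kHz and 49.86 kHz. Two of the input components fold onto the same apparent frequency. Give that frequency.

5.82 kHz

fs/2 = 7.69 kHz.
51.96 kHz mod fs = 5.82 kHz.
5.82 kHz ≤ fs/2 = 7.69 kHz, appears at 5.82 kHz.
21.2 kHz mod fs = 5.82 kHz.
5.82 kHz ≤ fs/2 = 7.69 kHz, appears at 5.82 kHz.
49.86 kHz mod fs = 3.72 kHz.
3.72 kHz ≤ fs/2 = 7.69 kHz, appears at 3.72 kHz.
21.2 kHz and 51.96 kHz both map to 5.82 kHz.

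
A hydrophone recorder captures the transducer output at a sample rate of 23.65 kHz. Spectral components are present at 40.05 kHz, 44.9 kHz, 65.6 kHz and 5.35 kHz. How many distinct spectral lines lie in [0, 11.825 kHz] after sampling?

fs/2 = 11.825 kHz.
40.05 kHz mod fs = 16.4 kHz.
16.4 kHz > fs/2 = 11.825 kHz, folds to fs − 16.4 kHz = 7.25 kHz.
44.9 kHz mod fs = 21.25 kHz.
21.25 kHz > fs/2 = 11.825 kHz, folds to fs − 21.25 kHz = 2.4 kHz.
65.6 kHz mod fs = 18.3 kHz.
18.3 kHz > fs/2 = 11.825 kHz, folds to fs − 18.3 kHz = 5.35 kHz.
5.35 kHz ≤ fs/2 = 11.825 kHz, passes unchanged.
Distinct values: {2.4 kHz, 5.35 kHz, 7.25 kHz} → 3.

3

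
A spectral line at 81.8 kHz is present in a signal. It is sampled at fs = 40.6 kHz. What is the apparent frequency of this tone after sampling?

81.8 kHz mod fs = 0.6 kHz.
0.6 kHz ≤ fs/2 = 20.3 kHz, appears at 0.6 kHz.

0.6 kHz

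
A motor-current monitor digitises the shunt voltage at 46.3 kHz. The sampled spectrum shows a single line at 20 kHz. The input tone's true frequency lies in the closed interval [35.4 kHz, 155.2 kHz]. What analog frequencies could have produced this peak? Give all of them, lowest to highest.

Frequencies that alias to 20 kHz are k·fs ± 20 kHz for integer k ≥ 0.
k=0: 20 kHz.
k=1: 26.3 kHz, 66.3 kHz.
k=2: 72.6 kHz, 112.6 kHz.
k=3: 118.9 kHz, 158.9 kHz.
k=4: 165.2 kHz, 205.2 kHz.
Within [35.4 kHz, 155.2 kHz]: 66.3 kHz, 72.6 kHz, 112.6 kHz, 118.9 kHz.

66.3 kHz, 72.6 kHz, 112.6 kHz, 118.9 kHz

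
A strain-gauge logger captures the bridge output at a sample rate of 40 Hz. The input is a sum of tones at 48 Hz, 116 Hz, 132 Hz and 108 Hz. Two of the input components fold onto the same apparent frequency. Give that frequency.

fs/2 = 20 Hz.
48 Hz mod fs = 8 Hz.
8 Hz ≤ fs/2 = 20 Hz, appears at 8 Hz.
116 Hz mod fs = 36 Hz.
36 Hz > fs/2 = 20 Hz, folds to fs − 36 Hz = 4 Hz.
132 Hz mod fs = 12 Hz.
12 Hz ≤ fs/2 = 20 Hz, appears at 12 Hz.
108 Hz mod fs = 28 Hz.
28 Hz > fs/2 = 20 Hz, folds to fs − 28 Hz = 12 Hz.
108 Hz and 132 Hz both map to 12 Hz.

12 Hz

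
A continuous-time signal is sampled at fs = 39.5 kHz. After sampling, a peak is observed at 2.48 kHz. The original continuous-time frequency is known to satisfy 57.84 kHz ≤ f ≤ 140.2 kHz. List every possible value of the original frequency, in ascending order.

76.52 kHz, 81.48 kHz, 116.02 kHz, 120.98 kHz

Frequencies that alias to 2.48 kHz are k·fs ± 2.48 kHz for integer k ≥ 0.
k=0: 2.48 kHz.
k=1: 37.02 kHz, 41.98 kHz.
k=2: 76.52 kHz, 81.48 kHz.
k=3: 116.02 kHz, 120.98 kHz.
k=4: 155.52 kHz, 160.48 kHz.
Within [57.84 kHz, 140.2 kHz]: 76.52 kHz, 81.48 kHz, 116.02 kHz, 120.98 kHz.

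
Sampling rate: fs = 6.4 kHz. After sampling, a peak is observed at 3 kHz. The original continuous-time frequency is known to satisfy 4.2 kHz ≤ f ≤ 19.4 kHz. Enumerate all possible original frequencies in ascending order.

Frequencies that alias to 3 kHz are k·fs ± 3 kHz for integer k ≥ 0.
k=0: 3 kHz.
k=1: 3.4 kHz, 9.4 kHz.
k=2: 9.8 kHz, 15.8 kHz.
k=3: 16.2 kHz, 22.2 kHz.
k=4: 22.6 kHz, 28.6 kHz.
Within [4.2 kHz, 19.4 kHz]: 9.4 kHz, 9.8 kHz, 15.8 kHz, 16.2 kHz.

9.4 kHz, 9.8 kHz, 15.8 kHz, 16.2 kHz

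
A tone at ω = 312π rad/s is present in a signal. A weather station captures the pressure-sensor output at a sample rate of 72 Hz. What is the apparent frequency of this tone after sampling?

12 Hz

ω = 312π rad/s → f = ω/(2π) = 156 Hz.
156 Hz mod fs = 12 Hz.
12 Hz ≤ fs/2 = 36 Hz, appears at 12 Hz.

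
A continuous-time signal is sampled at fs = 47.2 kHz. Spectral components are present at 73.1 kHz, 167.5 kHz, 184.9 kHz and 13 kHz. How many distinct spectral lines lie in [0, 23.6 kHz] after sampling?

3

fs/2 = 23.6 kHz.
73.1 kHz mod fs = 25.9 kHz.
25.9 kHz > fs/2 = 23.6 kHz, folds to fs − 25.9 kHz = 21.3 kHz.
167.5 kHz mod fs = 25.9 kHz.
25.9 kHz > fs/2 = 23.6 kHz, folds to fs − 25.9 kHz = 21.3 kHz.
184.9 kHz mod fs = 43.3 kHz.
43.3 kHz > fs/2 = 23.6 kHz, folds to fs − 43.3 kHz = 3.9 kHz.
13 kHz ≤ fs/2 = 23.6 kHz, passes unchanged.
Distinct values: {3.9 kHz, 13 kHz, 21.3 kHz} → 3.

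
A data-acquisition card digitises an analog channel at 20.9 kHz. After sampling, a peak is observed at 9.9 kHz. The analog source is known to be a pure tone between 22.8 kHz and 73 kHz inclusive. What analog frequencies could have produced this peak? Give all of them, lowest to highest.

Frequencies that alias to 9.9 kHz are k·fs ± 9.9 kHz for integer k ≥ 0.
k=0: 9.9 kHz.
k=1: 11 kHz, 30.8 kHz.
k=2: 31.9 kHz, 51.7 kHz.
k=3: 52.8 kHz, 72.6 kHz.
k=4: 73.7 kHz, 93.5 kHz.
Within [22.8 kHz, 73 kHz]: 30.8 kHz, 31.9 kHz, 51.7 kHz, 52.8 kHz, 72.6 kHz.

30.8 kHz, 31.9 kHz, 51.7 kHz, 52.8 kHz, 72.6 kHz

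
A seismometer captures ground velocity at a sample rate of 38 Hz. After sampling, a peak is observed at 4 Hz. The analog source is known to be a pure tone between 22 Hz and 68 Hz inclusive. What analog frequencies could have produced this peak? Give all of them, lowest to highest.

Frequencies that alias to 4 Hz are k·fs ± 4 Hz for integer k ≥ 0.
k=0: 4 Hz.
k=1: 34 Hz, 42 Hz.
k=2: 72 Hz, 80 Hz.
Within [22 Hz, 68 Hz]: 34 Hz, 42 Hz.

34 Hz, 42 Hz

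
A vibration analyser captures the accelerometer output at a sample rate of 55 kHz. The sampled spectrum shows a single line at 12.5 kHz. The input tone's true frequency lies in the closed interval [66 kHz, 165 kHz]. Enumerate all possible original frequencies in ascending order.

67.5 kHz, 97.5 kHz, 122.5 kHz, 152.5 kHz

Frequencies that alias to 12.5 kHz are k·fs ± 12.5 kHz for integer k ≥ 0.
k=0: 12.5 kHz.
k=1: 42.5 kHz, 67.5 kHz.
k=2: 97.5 kHz, 122.5 kHz.
k=3: 152.5 kHz, 177.5 kHz.
k=4: 207.5 kHz, 232.5 kHz.
Within [66 kHz, 165 kHz]: 67.5 kHz, 97.5 kHz, 122.5 kHz, 152.5 kHz.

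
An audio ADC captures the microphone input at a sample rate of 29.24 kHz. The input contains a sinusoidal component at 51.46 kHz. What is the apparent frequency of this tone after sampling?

51.46 kHz mod fs = 22.22 kHz.
22.22 kHz > fs/2 = 14.62 kHz, folds to fs − 22.22 kHz = 7.02 kHz.

7.02 kHz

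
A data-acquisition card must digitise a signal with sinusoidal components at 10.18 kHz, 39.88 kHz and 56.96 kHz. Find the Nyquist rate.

Highest-frequency component: 56.96 kHz.
Nyquist rate = 2 × 56.96 kHz = 113.92 kHz.

113.92 kHz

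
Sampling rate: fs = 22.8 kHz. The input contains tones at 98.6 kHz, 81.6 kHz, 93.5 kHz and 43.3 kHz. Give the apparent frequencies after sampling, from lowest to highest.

fs/2 = 11.4 kHz.
98.6 kHz mod fs = 7.4 kHz.
7.4 kHz ≤ fs/2 = 11.4 kHz, appears at 7.4 kHz.
81.6 kHz mod fs = 13.2 kHz.
13.2 kHz > fs/2 = 11.4 kHz, folds to fs − 13.2 kHz = 9.6 kHz.
93.5 kHz mod fs = 2.3 kHz.
2.3 kHz ≤ fs/2 = 11.4 kHz, appears at 2.3 kHz.
43.3 kHz mod fs = 20.5 kHz.
20.5 kHz > fs/2 = 11.4 kHz, folds to fs − 20.5 kHz = 2.3 kHz.
Distinct values: {2.3 kHz, 7.4 kHz, 9.6 kHz}.

2.3 kHz, 7.4 kHz, 9.6 kHz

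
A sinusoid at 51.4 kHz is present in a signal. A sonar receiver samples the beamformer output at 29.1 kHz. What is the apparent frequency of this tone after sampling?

51.4 kHz mod fs = 22.3 kHz.
22.3 kHz > fs/2 = 14.55 kHz, folds to fs − 22.3 kHz = 6.8 kHz.

6.8 kHz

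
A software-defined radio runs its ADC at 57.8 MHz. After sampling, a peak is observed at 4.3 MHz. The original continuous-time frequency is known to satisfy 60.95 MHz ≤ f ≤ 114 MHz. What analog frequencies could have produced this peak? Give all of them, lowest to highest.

Frequencies that alias to 4.3 MHz are k·fs ± 4.3 MHz for integer k ≥ 0.
k=0: 4.3 MHz.
k=1: 53.5 MHz, 62.1 MHz.
k=2: 111.3 MHz, 119.9 MHz.
k=3: 169.1 MHz, 177.7 MHz.
Within [60.95 MHz, 114 MHz]: 62.1 MHz, 111.3 MHz.

62.1 MHz, 111.3 MHz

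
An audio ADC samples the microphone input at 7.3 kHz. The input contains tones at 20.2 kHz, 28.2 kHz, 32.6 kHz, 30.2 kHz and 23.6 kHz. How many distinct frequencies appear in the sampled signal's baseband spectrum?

3

fs/2 = 3.65 kHz.
20.2 kHz mod fs = 5.6 kHz.
5.6 kHz > fs/2 = 3.65 kHz, folds to fs − 5.6 kHz = 1.7 kHz.
28.2 kHz mod fs = 6.3 kHz.
6.3 kHz > fs/2 = 3.65 kHz, folds to fs − 6.3 kHz = 1 kHz.
32.6 kHz mod fs = 3.4 kHz.
3.4 kHz ≤ fs/2 = 3.65 kHz, appears at 3.4 kHz.
30.2 kHz mod fs = 1 kHz.
1 kHz ≤ fs/2 = 3.65 kHz, appears at 1 kHz.
23.6 kHz mod fs = 1.7 kHz.
1.7 kHz ≤ fs/2 = 3.65 kHz, appears at 1.7 kHz.
Distinct values: {1 kHz, 1.7 kHz, 3.4 kHz} → 3.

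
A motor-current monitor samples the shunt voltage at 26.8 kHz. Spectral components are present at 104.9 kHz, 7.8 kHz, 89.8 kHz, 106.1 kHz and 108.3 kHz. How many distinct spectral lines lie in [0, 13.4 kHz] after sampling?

4

fs/2 = 13.4 kHz.
104.9 kHz mod fs = 24.5 kHz.
24.5 kHz > fs/2 = 13.4 kHz, folds to fs − 24.5 kHz = 2.3 kHz.
7.8 kHz ≤ fs/2 = 13.4 kHz, passes unchanged.
89.8 kHz mod fs = 9.4 kHz.
9.4 kHz ≤ fs/2 = 13.4 kHz, appears at 9.4 kHz.
106.1 kHz mod fs = 25.7 kHz.
25.7 kHz > fs/2 = 13.4 kHz, folds to fs − 25.7 kHz = 1.1 kHz.
108.3 kHz mod fs = 1.1 kHz.
1.1 kHz ≤ fs/2 = 13.4 kHz, appears at 1.1 kHz.
Distinct values: {1.1 kHz, 2.3 kHz, 7.8 kHz, 9.4 kHz} → 4.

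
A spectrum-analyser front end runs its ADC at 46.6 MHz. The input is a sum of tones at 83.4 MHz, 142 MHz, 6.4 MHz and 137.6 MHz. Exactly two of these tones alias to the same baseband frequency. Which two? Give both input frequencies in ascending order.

137.6 MHz, 142 MHz

fs/2 = 23.3 MHz.
83.4 MHz mod fs = 36.8 MHz.
36.8 MHz > fs/2 = 23.3 MHz, folds to fs − 36.8 MHz = 9.8 MHz.
142 MHz mod fs = 2.2 MHz.
2.2 MHz ≤ fs/2 = 23.3 MHz, appears at 2.2 MHz.
6.4 MHz ≤ fs/2 = 23.3 MHz, passes unchanged.
137.6 MHz mod fs = 44.4 MHz.
44.4 MHz > fs/2 = 23.3 MHz, folds to fs − 44.4 MHz = 2.2 MHz.
137.6 MHz and 142 MHz both map to 2.2 MHz.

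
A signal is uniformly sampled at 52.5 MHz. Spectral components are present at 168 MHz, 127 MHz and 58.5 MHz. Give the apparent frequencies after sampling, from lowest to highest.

6 MHz, 10.5 MHz, 22 MHz

fs/2 = 26.25 MHz.
168 MHz mod fs = 10.5 MHz.
10.5 MHz ≤ fs/2 = 26.25 MHz, appears at 10.5 MHz.
127 MHz mod fs = 22 MHz.
22 MHz ≤ fs/2 = 26.25 MHz, appears at 22 MHz.
58.5 MHz mod fs = 6 MHz.
6 MHz ≤ fs/2 = 26.25 MHz, appears at 6 MHz.
Distinct values: {6 MHz, 10.5 MHz, 22 MHz}.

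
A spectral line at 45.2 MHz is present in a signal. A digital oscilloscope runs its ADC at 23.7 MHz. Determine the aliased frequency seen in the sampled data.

2.2 MHz

45.2 MHz mod fs = 21.5 MHz.
21.5 MHz > fs/2 = 11.85 MHz, folds to fs − 21.5 MHz = 2.2 MHz.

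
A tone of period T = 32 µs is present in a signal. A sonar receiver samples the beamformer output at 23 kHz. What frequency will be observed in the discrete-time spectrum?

T = 32 µs → f = 1/T = 31.25 kHz.
31.25 kHz mod fs = 8.25 kHz.
8.25 kHz ≤ fs/2 = 11.5 kHz, appears at 8.25 kHz.

8.25 kHz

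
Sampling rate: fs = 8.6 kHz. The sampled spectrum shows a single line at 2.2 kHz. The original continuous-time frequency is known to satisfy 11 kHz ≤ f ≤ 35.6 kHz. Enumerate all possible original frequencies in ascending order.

15 kHz, 19.4 kHz, 23.6 kHz, 28 kHz, 32.2 kHz

Frequencies that alias to 2.2 kHz are k·fs ± 2.2 kHz for integer k ≥ 0.
k=0: 2.2 kHz.
k=1: 6.4 kHz, 10.8 kHz.
k=2: 15 kHz, 19.4 kHz.
k=3: 23.6 kHz, 28 kHz.
k=4: 32.2 kHz, 36.6 kHz.
k=5: 40.8 kHz, 45.2 kHz.
Within [11 kHz, 35.6 kHz]: 15 kHz, 19.4 kHz, 23.6 kHz, 28 kHz, 32.2 kHz.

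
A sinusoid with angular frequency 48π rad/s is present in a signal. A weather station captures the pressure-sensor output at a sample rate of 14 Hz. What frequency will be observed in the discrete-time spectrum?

4 Hz

ω = 48π rad/s → f = ω/(2π) = 24 Hz.
24 Hz mod fs = 10 Hz.
10 Hz > fs/2 = 7 Hz, folds to fs − 10 Hz = 4 Hz.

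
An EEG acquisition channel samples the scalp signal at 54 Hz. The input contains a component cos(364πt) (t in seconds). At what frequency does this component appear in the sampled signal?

20 Hz

ω = 364π rad/s → f = ω/(2π) = 182 Hz.
182 Hz mod fs = 20 Hz.
20 Hz ≤ fs/2 = 27 Hz, appears at 20 Hz.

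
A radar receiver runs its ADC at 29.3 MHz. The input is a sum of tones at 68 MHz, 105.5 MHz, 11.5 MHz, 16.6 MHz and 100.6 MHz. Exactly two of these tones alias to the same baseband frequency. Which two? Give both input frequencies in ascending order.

fs/2 = 14.65 MHz.
68 MHz mod fs = 9.4 MHz.
9.4 MHz ≤ fs/2 = 14.65 MHz, appears at 9.4 MHz.
105.5 MHz mod fs = 17.6 MHz.
17.6 MHz > fs/2 = 14.65 MHz, folds to fs − 17.6 MHz = 11.7 MHz.
11.5 MHz ≤ fs/2 = 14.65 MHz, passes unchanged.
16.6 MHz > fs/2 = 14.65 MHz, folds to fs − 16.6 MHz = 12.7 MHz.
100.6 MHz mod fs = 12.7 MHz.
12.7 MHz ≤ fs/2 = 14.65 MHz, appears at 12.7 MHz.
16.6 MHz and 100.6 MHz both map to 12.7 MHz.

16.6 MHz, 100.6 MHz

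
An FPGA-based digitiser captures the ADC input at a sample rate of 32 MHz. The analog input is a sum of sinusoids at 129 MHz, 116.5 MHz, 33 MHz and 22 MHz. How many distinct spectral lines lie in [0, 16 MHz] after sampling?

3

fs/2 = 16 MHz.
129 MHz mod fs = 1 MHz.
1 MHz ≤ fs/2 = 16 MHz, appears at 1 MHz.
116.5 MHz mod fs = 20.5 MHz.
20.5 MHz > fs/2 = 16 MHz, folds to fs − 20.5 MHz = 11.5 MHz.
33 MHz mod fs = 1 MHz.
1 MHz ≤ fs/2 = 16 MHz, appears at 1 MHz.
22 MHz > fs/2 = 16 MHz, folds to fs − 22 MHz = 10 MHz.
Distinct values: {1 MHz, 10 MHz, 11.5 MHz} → 3.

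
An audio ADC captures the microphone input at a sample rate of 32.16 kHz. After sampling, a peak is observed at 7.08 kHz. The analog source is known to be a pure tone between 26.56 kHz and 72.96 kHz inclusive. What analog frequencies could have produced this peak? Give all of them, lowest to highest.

39.24 kHz, 57.24 kHz, 71.4 kHz

Frequencies that alias to 7.08 kHz are k·fs ± 7.08 kHz for integer k ≥ 0.
k=0: 7.08 kHz.
k=1: 25.08 kHz, 39.24 kHz.
k=2: 57.24 kHz, 71.4 kHz.
k=3: 89.4 kHz, 103.56 kHz.
Within [26.56 kHz, 72.96 kHz]: 39.24 kHz, 57.24 kHz, 71.4 kHz.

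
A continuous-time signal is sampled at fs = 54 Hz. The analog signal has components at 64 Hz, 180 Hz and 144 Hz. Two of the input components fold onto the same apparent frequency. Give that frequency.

18 Hz

fs/2 = 27 Hz.
64 Hz mod fs = 10 Hz.
10 Hz ≤ fs/2 = 27 Hz, appears at 10 Hz.
180 Hz mod fs = 18 Hz.
18 Hz ≤ fs/2 = 27 Hz, appears at 18 Hz.
144 Hz mod fs = 36 Hz.
36 Hz > fs/2 = 27 Hz, folds to fs − 36 Hz = 18 Hz.
144 Hz and 180 Hz both map to 18 Hz.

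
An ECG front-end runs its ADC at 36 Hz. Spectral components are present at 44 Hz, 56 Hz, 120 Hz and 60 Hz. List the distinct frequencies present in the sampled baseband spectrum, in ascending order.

8 Hz, 12 Hz, 16 Hz

fs/2 = 18 Hz.
44 Hz mod fs = 8 Hz.
8 Hz ≤ fs/2 = 18 Hz, appears at 8 Hz.
56 Hz mod fs = 20 Hz.
20 Hz > fs/2 = 18 Hz, folds to fs − 20 Hz = 16 Hz.
120 Hz mod fs = 12 Hz.
12 Hz ≤ fs/2 = 18 Hz, appears at 12 Hz.
60 Hz mod fs = 24 Hz.
24 Hz > fs/2 = 18 Hz, folds to fs − 24 Hz = 12 Hz.
Distinct values: {8 Hz, 12 Hz, 16 Hz}.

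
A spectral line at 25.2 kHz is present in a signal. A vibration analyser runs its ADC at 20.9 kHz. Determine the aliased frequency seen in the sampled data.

4.3 kHz

25.2 kHz mod fs = 4.3 kHz.
4.3 kHz ≤ fs/2 = 10.45 kHz, appears at 4.3 kHz.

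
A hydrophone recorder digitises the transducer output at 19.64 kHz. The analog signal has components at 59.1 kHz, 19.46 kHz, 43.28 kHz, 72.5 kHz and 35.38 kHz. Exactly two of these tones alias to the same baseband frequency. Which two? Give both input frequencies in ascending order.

fs/2 = 9.82 kHz.
59.1 kHz mod fs = 0.18 kHz.
0.18 kHz ≤ fs/2 = 9.82 kHz, appears at 0.18 kHz.
19.46 kHz > fs/2 = 9.82 kHz, folds to fs − 19.46 kHz = 0.18 kHz.
43.28 kHz mod fs = 4 kHz.
4 kHz ≤ fs/2 = 9.82 kHz, appears at 4 kHz.
72.5 kHz mod fs = 13.58 kHz.
13.58 kHz > fs/2 = 9.82 kHz, folds to fs − 13.58 kHz = 6.06 kHz.
35.38 kHz mod fs = 15.74 kHz.
15.74 kHz > fs/2 = 9.82 kHz, folds to fs − 15.74 kHz = 3.9 kHz.
19.46 kHz and 59.1 kHz both map to 0.18 kHz.

19.46 kHz, 59.1 kHz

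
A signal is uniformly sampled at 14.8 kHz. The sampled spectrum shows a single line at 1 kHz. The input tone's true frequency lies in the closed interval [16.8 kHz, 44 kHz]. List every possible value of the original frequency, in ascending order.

28.6 kHz, 30.6 kHz, 43.4 kHz

Frequencies that alias to 1 kHz are k·fs ± 1 kHz for integer k ≥ 0.
k=0: 1 kHz.
k=1: 13.8 kHz, 15.8 kHz.
k=2: 28.6 kHz, 30.6 kHz.
k=3: 43.4 kHz, 45.4 kHz.
k=4: 58.2 kHz, 60.2 kHz.
Within [16.8 kHz, 44 kHz]: 28.6 kHz, 30.6 kHz, 43.4 kHz.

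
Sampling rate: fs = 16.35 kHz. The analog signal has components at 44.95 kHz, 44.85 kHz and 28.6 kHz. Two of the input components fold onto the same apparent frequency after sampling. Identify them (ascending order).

fs/2 = 8.175 kHz.
44.95 kHz mod fs = 12.25 kHz.
12.25 kHz > fs/2 = 8.175 kHz, folds to fs − 12.25 kHz = 4.1 kHz.
44.85 kHz mod fs = 12.15 kHz.
12.15 kHz > fs/2 = 8.175 kHz, folds to fs − 12.15 kHz = 4.2 kHz.
28.6 kHz mod fs = 12.25 kHz.
12.25 kHz > fs/2 = 8.175 kHz, folds to fs − 12.25 kHz = 4.1 kHz.
28.6 kHz and 44.95 kHz both map to 4.1 kHz.

28.6 kHz, 44.95 kHz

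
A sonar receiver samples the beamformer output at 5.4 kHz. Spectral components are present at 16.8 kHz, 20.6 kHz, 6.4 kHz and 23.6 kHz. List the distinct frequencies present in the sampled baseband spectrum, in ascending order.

0.6 kHz, 1 kHz, 2 kHz

fs/2 = 2.7 kHz.
16.8 kHz mod fs = 0.6 kHz.
0.6 kHz ≤ fs/2 = 2.7 kHz, appears at 0.6 kHz.
20.6 kHz mod fs = 4.4 kHz.
4.4 kHz > fs/2 = 2.7 kHz, folds to fs − 4.4 kHz = 1 kHz.
6.4 kHz mod fs = 1 kHz.
1 kHz ≤ fs/2 = 2.7 kHz, appears at 1 kHz.
23.6 kHz mod fs = 2 kHz.
2 kHz ≤ fs/2 = 2.7 kHz, appears at 2 kHz.
Distinct values: {0.6 kHz, 1 kHz, 2 kHz}.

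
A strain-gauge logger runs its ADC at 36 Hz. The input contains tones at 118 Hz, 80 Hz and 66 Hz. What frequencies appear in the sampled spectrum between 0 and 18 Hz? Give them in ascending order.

6 Hz, 8 Hz, 10 Hz

fs/2 = 18 Hz.
118 Hz mod fs = 10 Hz.
10 Hz ≤ fs/2 = 18 Hz, appears at 10 Hz.
80 Hz mod fs = 8 Hz.
8 Hz ≤ fs/2 = 18 Hz, appears at 8 Hz.
66 Hz mod fs = 30 Hz.
30 Hz > fs/2 = 18 Hz, folds to fs − 30 Hz = 6 Hz.
Distinct values: {6 Hz, 8 Hz, 10 Hz}.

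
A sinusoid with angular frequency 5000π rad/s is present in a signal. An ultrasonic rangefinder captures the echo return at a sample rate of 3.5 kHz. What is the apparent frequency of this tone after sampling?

1 kHz

ω = 5000π rad/s → f = ω/(2π) = 2500 Hz = 2.5 kHz.
2.5 kHz > fs/2 = 1.75 kHz, folds to fs − 2.5 kHz = 1 kHz.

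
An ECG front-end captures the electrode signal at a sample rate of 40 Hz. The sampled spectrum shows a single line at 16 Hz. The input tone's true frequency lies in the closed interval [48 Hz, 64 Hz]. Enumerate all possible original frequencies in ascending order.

Frequencies that alias to 16 Hz are k·fs ± 16 Hz for integer k ≥ 0.
k=0: 16 Hz.
k=1: 24 Hz, 56 Hz.
k=2: 64 Hz, 96 Hz.
k=3: 104 Hz, 136 Hz.
Within [48 Hz, 64 Hz]: 56 Hz, 64 Hz.

56 Hz, 64 Hz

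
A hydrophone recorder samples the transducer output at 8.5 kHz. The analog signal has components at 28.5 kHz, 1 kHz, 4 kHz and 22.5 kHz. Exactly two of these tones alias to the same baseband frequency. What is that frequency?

3 kHz

fs/2 = 4.25 kHz.
28.5 kHz mod fs = 3 kHz.
3 kHz ≤ fs/2 = 4.25 kHz, appears at 3 kHz.
1 kHz ≤ fs/2 = 4.25 kHz, passes unchanged.
4 kHz ≤ fs/2 = 4.25 kHz, passes unchanged.
22.5 kHz mod fs = 5.5 kHz.
5.5 kHz > fs/2 = 4.25 kHz, folds to fs − 5.5 kHz = 3 kHz.
22.5 kHz and 28.5 kHz both map to 3 kHz.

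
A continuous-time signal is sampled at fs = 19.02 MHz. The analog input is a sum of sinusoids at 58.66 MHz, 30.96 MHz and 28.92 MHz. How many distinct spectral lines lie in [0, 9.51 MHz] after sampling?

fs/2 = 9.51 MHz.
58.66 MHz mod fs = 1.6 MHz.
1.6 MHz ≤ fs/2 = 9.51 MHz, appears at 1.6 MHz.
30.96 MHz mod fs = 11.94 MHz.
11.94 MHz > fs/2 = 9.51 MHz, folds to fs − 11.94 MHz = 7.08 MHz.
28.92 MHz mod fs = 9.9 MHz.
9.9 MHz > fs/2 = 9.51 MHz, folds to fs − 9.9 MHz = 9.12 MHz.
Distinct values: {1.6 MHz, 7.08 MHz, 9.12 MHz} → 3.

3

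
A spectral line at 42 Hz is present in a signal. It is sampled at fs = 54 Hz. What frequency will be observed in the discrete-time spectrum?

42 Hz > fs/2 = 27 Hz, folds to fs − 42 Hz = 12 Hz.

12 Hz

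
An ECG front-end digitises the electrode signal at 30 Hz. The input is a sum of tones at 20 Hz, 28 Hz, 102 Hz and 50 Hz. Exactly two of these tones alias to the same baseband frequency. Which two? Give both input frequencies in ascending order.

20 Hz, 50 Hz

fs/2 = 15 Hz.
20 Hz > fs/2 = 15 Hz, folds to fs − 20 Hz = 10 Hz.
28 Hz > fs/2 = 15 Hz, folds to fs − 28 Hz = 2 Hz.
102 Hz mod fs = 12 Hz.
12 Hz ≤ fs/2 = 15 Hz, appears at 12 Hz.
50 Hz mod fs = 20 Hz.
20 Hz > fs/2 = 15 Hz, folds to fs − 20 Hz = 10 Hz.
20 Hz and 50 Hz both map to 10 Hz.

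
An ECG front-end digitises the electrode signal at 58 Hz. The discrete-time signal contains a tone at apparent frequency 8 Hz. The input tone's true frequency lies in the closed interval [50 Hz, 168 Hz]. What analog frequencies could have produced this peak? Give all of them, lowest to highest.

50 Hz, 66 Hz, 108 Hz, 124 Hz, 166 Hz

Frequencies that alias to 8 Hz are k·fs ± 8 Hz for integer k ≥ 0.
k=0: 8 Hz.
k=1: 50 Hz, 66 Hz.
k=2: 108 Hz, 124 Hz.
k=3: 166 Hz, 182 Hz.
k=4: 224 Hz, 240 Hz.
Within [50 Hz, 168 Hz]: 50 Hz, 66 Hz, 108 Hz, 124 Hz, 166 Hz.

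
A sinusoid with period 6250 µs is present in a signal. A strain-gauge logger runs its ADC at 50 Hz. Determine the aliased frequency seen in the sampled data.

T = 6250 µs → f = 1/T = 160 Hz.
160 Hz mod fs = 10 Hz.
10 Hz ≤ fs/2 = 25 Hz, appears at 10 Hz.

10 Hz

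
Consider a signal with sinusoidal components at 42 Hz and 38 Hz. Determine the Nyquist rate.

Highest-frequency component: 42 Hz.
Nyquist rate = 2 × 42 Hz = 84 Hz.

84 Hz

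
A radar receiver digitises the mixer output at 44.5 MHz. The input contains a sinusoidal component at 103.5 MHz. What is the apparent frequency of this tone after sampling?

14.5 MHz

103.5 MHz mod fs = 14.5 MHz.
14.5 MHz ≤ fs/2 = 22.25 MHz, appears at 14.5 MHz.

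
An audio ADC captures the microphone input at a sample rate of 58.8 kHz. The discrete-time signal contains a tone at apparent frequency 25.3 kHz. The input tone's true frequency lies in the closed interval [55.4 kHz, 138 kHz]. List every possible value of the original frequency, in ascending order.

84.1 kHz, 92.3 kHz

Frequencies that alias to 25.3 kHz are k·fs ± 25.3 kHz for integer k ≥ 0.
k=0: 25.3 kHz.
k=1: 33.5 kHz, 84.1 kHz.
k=2: 92.3 kHz, 142.9 kHz.
k=3: 151.1 kHz, 201.7 kHz.
Within [55.4 kHz, 138 kHz]: 84.1 kHz, 92.3 kHz.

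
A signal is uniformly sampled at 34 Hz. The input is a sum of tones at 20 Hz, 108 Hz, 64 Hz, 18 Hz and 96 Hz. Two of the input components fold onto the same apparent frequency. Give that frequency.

6 Hz

fs/2 = 17 Hz.
20 Hz > fs/2 = 17 Hz, folds to fs − 20 Hz = 14 Hz.
108 Hz mod fs = 6 Hz.
6 Hz ≤ fs/2 = 17 Hz, appears at 6 Hz.
64 Hz mod fs = 30 Hz.
30 Hz > fs/2 = 17 Hz, folds to fs − 30 Hz = 4 Hz.
18 Hz > fs/2 = 17 Hz, folds to fs − 18 Hz = 16 Hz.
96 Hz mod fs = 28 Hz.
28 Hz > fs/2 = 17 Hz, folds to fs − 28 Hz = 6 Hz.
96 Hz and 108 Hz both map to 6 Hz.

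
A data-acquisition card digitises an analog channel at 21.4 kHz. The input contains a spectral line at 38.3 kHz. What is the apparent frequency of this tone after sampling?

4.5 kHz

38.3 kHz mod fs = 16.9 kHz.
16.9 kHz > fs/2 = 10.7 kHz, folds to fs − 16.9 kHz = 4.5 kHz.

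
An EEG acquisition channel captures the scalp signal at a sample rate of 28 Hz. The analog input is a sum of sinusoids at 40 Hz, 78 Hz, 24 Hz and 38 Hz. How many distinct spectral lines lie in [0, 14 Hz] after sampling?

fs/2 = 14 Hz.
40 Hz mod fs = 12 Hz.
12 Hz ≤ fs/2 = 14 Hz, appears at 12 Hz.
78 Hz mod fs = 22 Hz.
22 Hz > fs/2 = 14 Hz, folds to fs − 22 Hz = 6 Hz.
24 Hz > fs/2 = 14 Hz, folds to fs − 24 Hz = 4 Hz.
38 Hz mod fs = 10 Hz.
10 Hz ≤ fs/2 = 14 Hz, appears at 10 Hz.
Distinct values: {4 Hz, 6 Hz, 10 Hz, 12 Hz} → 4.

4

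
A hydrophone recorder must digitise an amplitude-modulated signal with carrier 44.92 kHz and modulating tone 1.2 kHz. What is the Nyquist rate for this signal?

AM sidebands sit at fc ± fm = 43.72 kHz and 46.12 kHz.
Highest-frequency component: 46.12 kHz.
Nyquist rate = 2 × 46.12 kHz = 92.24 kHz.

92.24 kHz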